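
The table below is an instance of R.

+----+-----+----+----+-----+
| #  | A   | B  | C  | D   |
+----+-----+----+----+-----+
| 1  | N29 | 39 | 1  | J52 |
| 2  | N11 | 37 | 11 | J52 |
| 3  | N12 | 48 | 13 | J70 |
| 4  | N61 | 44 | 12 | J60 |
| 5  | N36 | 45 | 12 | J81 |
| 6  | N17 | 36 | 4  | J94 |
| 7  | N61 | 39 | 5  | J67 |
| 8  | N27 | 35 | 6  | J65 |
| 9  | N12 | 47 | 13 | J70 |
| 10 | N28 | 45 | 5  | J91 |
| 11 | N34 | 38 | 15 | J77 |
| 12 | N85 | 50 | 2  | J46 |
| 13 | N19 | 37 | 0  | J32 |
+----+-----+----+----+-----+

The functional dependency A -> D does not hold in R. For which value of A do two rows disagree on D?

N61

A=N29: row 1 → D = J52 ✓
A=N11: row 2 → D = J52 ✓
A=N12: rows 3, 9 → D = J70, J70 ✓
A=N61: rows 4, 7 → D takes values {J60, J67} — violation
A=N36: row 5 → D = J81 ✓
A=N17: row 6 → D = J94 ✓
A=N27: row 8 → D = J65 ✓
A=N28: row 10 → D = J91 ✓
A=N34: row 11 → D = J77 ✓
A=N85: row 12 → D = J46 ✓
A=N19: row 13 → D = J32 ✓
The only A value with inconsistent D is A=N61.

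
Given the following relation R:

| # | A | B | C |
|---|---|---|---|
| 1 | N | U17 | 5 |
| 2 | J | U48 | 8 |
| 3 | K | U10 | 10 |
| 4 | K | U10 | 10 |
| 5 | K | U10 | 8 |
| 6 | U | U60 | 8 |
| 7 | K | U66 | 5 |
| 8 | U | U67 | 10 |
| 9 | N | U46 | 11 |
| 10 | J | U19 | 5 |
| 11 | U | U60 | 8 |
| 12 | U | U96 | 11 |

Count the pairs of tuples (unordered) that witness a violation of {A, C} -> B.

0

(A=K, C=10): all 2 rows agree on B — 0 pairs.
(A=U, C=8): all 2 rows agree on B — 0 pairs.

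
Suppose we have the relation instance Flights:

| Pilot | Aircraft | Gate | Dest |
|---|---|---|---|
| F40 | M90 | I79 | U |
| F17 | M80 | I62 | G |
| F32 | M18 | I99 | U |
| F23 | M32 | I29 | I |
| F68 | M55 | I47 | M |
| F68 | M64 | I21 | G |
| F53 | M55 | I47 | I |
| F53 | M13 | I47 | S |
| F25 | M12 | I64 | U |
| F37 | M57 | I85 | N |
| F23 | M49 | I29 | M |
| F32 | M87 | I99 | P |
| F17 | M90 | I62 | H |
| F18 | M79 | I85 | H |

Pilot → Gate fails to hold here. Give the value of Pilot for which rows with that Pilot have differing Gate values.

F68

Pilot=F40: 1 row → Gate = I79 ✓
Pilot=F17: 2 rows → Gate = I62, I62 ✓
Pilot=F32: 2 rows → Gate = I99, I99 ✓
Pilot=F23: 2 rows → Gate = I29, I29 ✓
Pilot=F68: 2 rows → Gate takes values {I47, I21} — violation
Pilot=F53: 2 rows → Gate = I47, I47 ✓
Pilot=F25: 1 row → Gate = I64 ✓
Pilot=F37: 1 row → Gate = I85 ✓
Pilot=F18: 1 row → Gate = I85 ✓
The only Pilot value with inconsistent Gate is Pilot=F68.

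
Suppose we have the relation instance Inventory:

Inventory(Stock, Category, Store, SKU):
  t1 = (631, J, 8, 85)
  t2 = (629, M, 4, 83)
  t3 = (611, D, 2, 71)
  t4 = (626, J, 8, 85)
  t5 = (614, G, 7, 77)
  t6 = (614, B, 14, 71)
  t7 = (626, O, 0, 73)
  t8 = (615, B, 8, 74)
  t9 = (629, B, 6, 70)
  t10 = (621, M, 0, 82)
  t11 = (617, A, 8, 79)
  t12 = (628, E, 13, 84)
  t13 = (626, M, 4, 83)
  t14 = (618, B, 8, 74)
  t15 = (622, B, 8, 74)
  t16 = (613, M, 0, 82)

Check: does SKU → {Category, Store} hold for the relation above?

No

SKU=85: rows 1, 4 → {Category,Store} = (J, 8), (J, 8) ✓
SKU=83: rows 2, 13 → {Category,Store} = (M, 4), (M, 4) ✓
SKU=71: rows 3, 6 → {Category,Store} takes values {(D, 2), (B, 14)} — violation
SKU=77: row 5 → {Category,Store} = (G, 7) ✓
SKU=73: row 7 → {Category,Store} = (O, 0) ✓
SKU=74: rows 8, 14, 15 → {Category,Store} = (B, 8), (B, 8), (B, 8) ✓
SKU=70: row 9 → {Category,Store} = (B, 6) ✓
SKU=82: rows 10, 16 → {Category,Store} = (M, 0), (M, 0) ✓
SKU=79: row 11 → {Category,Store} = (A, 8) ✓
SKU=84: row 12 → {Category,Store} = (E, 13) ✓
Two rows agree on SKU but differ on {Category, Store}, so SKU → {Category, Store} does not hold.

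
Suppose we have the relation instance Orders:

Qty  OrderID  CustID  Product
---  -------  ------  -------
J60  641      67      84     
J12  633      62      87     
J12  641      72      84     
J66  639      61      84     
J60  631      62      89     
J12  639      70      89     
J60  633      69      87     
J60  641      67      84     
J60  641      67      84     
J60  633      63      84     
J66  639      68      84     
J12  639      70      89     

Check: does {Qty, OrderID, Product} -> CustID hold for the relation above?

No

(Qty=J60, OrderID=641, Product=84): 3 rows → CustID = 67, 67, 67 ✓
(Qty=J12, OrderID=633, Product=87): 1 row → CustID = 62 ✓
(Qty=J12, OrderID=641, Product=84): 1 row → CustID = 72 ✓
(Qty=J66, OrderID=639, Product=84): 2 rows → CustID takes values {61, 68} — violation
(Qty=J60, OrderID=631, Product=89): 1 row → CustID = 62 ✓
(Qty=J12, OrderID=639, Product=89): 2 rows → CustID = 70, 70 ✓
(Qty=J60, OrderID=633, Product=87): 1 row → CustID = 69 ✓
(Qty=J60, OrderID=633, Product=84): 1 row → CustID = 63 ✓
Two rows agree on {Qty, OrderID, Product} but differ on CustID, so {Qty, OrderID, Product} -> CustID does not hold.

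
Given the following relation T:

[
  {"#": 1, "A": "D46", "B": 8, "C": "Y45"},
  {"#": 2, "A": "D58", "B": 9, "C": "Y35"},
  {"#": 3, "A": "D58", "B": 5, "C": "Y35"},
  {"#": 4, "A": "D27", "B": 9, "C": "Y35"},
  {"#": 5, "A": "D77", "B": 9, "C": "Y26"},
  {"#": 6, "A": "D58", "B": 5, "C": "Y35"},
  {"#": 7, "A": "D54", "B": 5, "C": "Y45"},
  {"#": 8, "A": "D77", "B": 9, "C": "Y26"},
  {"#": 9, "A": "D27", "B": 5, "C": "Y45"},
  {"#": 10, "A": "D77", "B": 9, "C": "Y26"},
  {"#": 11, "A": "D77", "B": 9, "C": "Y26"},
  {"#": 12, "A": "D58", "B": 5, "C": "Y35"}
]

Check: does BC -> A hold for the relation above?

No

(B=8, C=Y45): row 1 → A = D46 ✓
(B=9, C=Y35): rows 2, 4 → A takes values {D58, D27} — violation
(B=5, C=Y35): rows 3, 6, 12 → A = D58, D58, D58 ✓
(B=9, C=Y26): rows 5, 8, 10, 11 → A = D77, D77, D77, D77 ✓
(B=5, C=Y45): rows 7, 9 → A takes values {D54, D27} — violation
Two rows agree on BC but differ on A, so BC -> A does not hold.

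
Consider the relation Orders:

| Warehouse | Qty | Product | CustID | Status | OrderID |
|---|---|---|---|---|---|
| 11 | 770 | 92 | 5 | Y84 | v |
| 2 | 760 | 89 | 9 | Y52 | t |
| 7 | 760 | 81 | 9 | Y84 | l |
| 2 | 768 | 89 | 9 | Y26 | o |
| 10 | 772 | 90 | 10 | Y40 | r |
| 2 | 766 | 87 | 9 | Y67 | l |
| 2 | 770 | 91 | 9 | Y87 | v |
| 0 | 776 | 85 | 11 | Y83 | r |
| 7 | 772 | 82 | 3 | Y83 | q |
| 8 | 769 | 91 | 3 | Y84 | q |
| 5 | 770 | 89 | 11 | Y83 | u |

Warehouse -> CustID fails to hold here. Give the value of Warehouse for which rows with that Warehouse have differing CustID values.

7

Warehouse=11: 1 row → CustID = 5 ✓
Warehouse=2: 4 rows → CustID = 9, 9, 9, 9 ✓
Warehouse=7: 2 rows → CustID takes values {9, 3} — violation
Warehouse=10: 1 row → CustID = 10 ✓
Warehouse=0: 1 row → CustID = 11 ✓
Warehouse=8: 1 row → CustID = 3 ✓
Warehouse=5: 1 row → CustID = 11 ✓
The only Warehouse value with inconsistent CustID is Warehouse=7.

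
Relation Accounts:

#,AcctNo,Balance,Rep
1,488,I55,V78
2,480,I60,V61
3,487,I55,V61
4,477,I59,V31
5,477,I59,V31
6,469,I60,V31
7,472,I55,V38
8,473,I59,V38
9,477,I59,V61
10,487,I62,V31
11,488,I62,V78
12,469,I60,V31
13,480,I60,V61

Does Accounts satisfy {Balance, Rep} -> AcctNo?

(Balance=I55, Rep=V78): row 1 → AcctNo = 488 ✓
(Balance=I60, Rep=V61): rows 2, 13 → AcctNo = 480, 480 ✓
(Balance=I55, Rep=V61): row 3 → AcctNo = 487 ✓
(Balance=I59, Rep=V31): rows 4, 5 → AcctNo = 477, 477 ✓
(Balance=I60, Rep=V31): rows 6, 12 → AcctNo = 469, 469 ✓
(Balance=I55, Rep=V38): row 7 → AcctNo = 472 ✓
(Balance=I59, Rep=V38): row 8 → AcctNo = 473 ✓
(Balance=I59, Rep=V61): row 9 → AcctNo = 477 ✓
(Balance=I62, Rep=V31): row 10 → AcctNo = 487 ✓
(Balance=I62, Rep=V78): row 11 → AcctNo = 488 ✓
Every {Balance, Rep} value is associated with a single AcctNo value, so {Balance, Rep} -> AcctNo holds.

Yes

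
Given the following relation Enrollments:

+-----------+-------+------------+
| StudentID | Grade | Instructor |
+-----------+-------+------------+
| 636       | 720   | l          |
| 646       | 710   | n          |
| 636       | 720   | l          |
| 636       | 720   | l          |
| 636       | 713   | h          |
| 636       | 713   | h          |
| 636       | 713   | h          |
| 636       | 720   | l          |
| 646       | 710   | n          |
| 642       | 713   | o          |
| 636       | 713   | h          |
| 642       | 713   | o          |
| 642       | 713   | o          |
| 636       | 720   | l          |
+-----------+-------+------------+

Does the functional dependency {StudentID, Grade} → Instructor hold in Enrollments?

Yes

(StudentID=636, Grade=720): 5 rows → Instructor = l, l, l, l, l ✓
(StudentID=646, Grade=710): 2 rows → Instructor = n, n ✓
(StudentID=636, Grade=713): 4 rows → Instructor = h, h, h, h ✓
(StudentID=642, Grade=713): 3 rows → Instructor = o, o, o ✓
Every {StudentID, Grade} value is associated with a single Instructor value, so {StudentID, Grade} → Instructor holds.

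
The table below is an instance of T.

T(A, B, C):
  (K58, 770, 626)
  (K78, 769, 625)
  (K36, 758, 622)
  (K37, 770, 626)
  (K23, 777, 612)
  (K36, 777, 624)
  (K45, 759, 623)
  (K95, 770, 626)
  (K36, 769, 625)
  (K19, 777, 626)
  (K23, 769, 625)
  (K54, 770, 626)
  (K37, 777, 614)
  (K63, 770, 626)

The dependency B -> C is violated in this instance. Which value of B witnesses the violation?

B=770: 5 rows → C = 626, 626, 626, 626, 626 ✓
B=769: 3 rows → C = 625, 625, 625 ✓
B=758: 1 row → C = 622 ✓
B=777: 4 rows → C takes values {612, 624, 626, 614} — violation
B=759: 1 row → C = 623 ✓
The only B value with inconsistent C is B=777.

777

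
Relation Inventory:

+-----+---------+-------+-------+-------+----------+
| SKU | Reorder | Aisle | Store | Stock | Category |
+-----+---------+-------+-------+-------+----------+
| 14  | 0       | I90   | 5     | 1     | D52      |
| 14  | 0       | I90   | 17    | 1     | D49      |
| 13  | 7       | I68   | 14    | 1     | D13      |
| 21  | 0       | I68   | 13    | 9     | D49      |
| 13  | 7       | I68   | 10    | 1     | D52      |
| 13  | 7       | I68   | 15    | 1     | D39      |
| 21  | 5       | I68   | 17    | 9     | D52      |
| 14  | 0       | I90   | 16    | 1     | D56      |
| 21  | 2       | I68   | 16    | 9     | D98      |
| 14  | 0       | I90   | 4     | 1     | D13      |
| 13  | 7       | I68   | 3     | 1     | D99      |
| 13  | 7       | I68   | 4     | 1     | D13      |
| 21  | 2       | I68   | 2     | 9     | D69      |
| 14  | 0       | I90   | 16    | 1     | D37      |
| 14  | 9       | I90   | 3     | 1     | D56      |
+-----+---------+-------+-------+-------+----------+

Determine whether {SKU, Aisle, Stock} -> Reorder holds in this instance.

No

(SKU=14, Aisle=I90, Stock=1): 6 rows → Reorder takes values {0, 9} — violation
(SKU=13, Aisle=I68, Stock=1): 5 rows → Reorder = 7, 7, 7, 7, 7 ✓
(SKU=21, Aisle=I68, Stock=9): 4 rows → Reorder takes values {0, 5, 2} — violation
Two rows agree on {SKU, Aisle, Stock} but differ on Reorder, so {SKU, Aisle, Stock} -> Reorder does not hold.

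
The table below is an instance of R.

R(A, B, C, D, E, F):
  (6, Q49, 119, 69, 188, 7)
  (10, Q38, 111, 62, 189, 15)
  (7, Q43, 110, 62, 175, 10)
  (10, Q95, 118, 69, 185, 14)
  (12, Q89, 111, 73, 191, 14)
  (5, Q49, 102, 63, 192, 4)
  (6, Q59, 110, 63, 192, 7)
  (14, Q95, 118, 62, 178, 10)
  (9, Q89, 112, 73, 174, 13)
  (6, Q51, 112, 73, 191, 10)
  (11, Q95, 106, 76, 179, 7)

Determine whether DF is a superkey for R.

No

Two distinct rows share (D=62, F=10), so DF does not determine every attribute — not a superkey.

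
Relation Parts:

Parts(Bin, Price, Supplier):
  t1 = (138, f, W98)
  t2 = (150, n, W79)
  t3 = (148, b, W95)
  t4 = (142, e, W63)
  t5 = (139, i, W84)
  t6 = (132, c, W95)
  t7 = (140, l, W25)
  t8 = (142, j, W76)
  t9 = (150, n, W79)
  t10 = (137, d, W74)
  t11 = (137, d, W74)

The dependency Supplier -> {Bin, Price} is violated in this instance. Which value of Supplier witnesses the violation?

Supplier=W98: row 1 → {Bin,Price} = (138, f) ✓
Supplier=W79: rows 2, 9 → {Bin,Price} = (150, n), (150, n) ✓
Supplier=W95: rows 3, 6 → {Bin,Price} takes values {(148, b), (132, c)} — violation
Supplier=W63: row 4 → {Bin,Price} = (142, e) ✓
Supplier=W84: row 5 → {Bin,Price} = (139, i) ✓
Supplier=W25: row 7 → {Bin,Price} = (140, l) ✓
Supplier=W76: row 8 → {Bin,Price} = (142, j) ✓
Supplier=W74: rows 10, 11 → {Bin,Price} = (137, d), (137, d) ✓
The only Supplier value with inconsistent RHS is Supplier=W95.

W95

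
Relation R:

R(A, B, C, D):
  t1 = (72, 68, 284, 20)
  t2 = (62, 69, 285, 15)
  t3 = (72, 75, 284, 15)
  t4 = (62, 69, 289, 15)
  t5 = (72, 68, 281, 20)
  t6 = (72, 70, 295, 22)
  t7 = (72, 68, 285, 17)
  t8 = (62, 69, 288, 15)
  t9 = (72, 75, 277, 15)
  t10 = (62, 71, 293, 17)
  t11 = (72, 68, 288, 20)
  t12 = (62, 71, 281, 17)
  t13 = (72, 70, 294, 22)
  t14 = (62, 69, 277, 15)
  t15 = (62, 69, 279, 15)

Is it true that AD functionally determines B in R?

Yes

(A=72, D=20): rows 1, 5, 11 → B = 68, 68, 68 ✓
(A=62, D=15): rows 2, 4, 8, 14, 15 → B = 69, 69, 69, 69, 69 ✓
(A=72, D=15): rows 3, 9 → B = 75, 75 ✓
(A=72, D=22): rows 6, 13 → B = 70, 70 ✓
(A=72, D=17): row 7 → B = 68 ✓
(A=62, D=17): rows 10, 12 → B = 71, 71 ✓
Every AD value is associated with a single B value, so AD -> B holds.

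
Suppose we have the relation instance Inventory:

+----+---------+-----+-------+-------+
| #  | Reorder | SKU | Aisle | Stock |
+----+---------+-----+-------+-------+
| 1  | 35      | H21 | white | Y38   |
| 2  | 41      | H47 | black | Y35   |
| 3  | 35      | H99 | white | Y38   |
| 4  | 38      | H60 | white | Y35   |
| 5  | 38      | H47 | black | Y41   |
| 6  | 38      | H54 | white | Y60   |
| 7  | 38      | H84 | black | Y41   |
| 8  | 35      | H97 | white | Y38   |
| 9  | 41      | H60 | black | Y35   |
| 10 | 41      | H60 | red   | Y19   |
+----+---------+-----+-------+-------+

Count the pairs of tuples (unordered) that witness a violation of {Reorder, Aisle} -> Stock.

1

(Reorder=35, Aisle=white): all 3 rows agree on Stock — 0 pairs.
(Reorder=41, Aisle=black): all 2 rows agree on Stock — 0 pairs.
(Reorder=38, Aisle=white): violating pairs (4,6) — 1 pair.
(Reorder=38, Aisle=black): all 2 rows agree on Stock — 0 pairs.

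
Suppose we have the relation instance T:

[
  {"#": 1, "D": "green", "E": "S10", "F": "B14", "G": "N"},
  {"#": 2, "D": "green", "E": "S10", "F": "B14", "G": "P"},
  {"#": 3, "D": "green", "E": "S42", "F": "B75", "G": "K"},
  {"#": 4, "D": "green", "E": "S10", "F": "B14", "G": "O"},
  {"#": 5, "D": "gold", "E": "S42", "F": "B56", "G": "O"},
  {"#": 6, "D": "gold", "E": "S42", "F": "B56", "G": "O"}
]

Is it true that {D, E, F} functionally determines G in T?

(D=green, E=S10, F=B14): rows 1, 2, 4 → G takes values {N, P, O} — violation
(D=green, E=S42, F=B75): row 3 → G = K ✓
(D=gold, E=S42, F=B56): rows 5, 6 → G = O, O ✓
Two rows agree on {D, E, F} but differ on G, so {D, E, F} → G does not hold.

No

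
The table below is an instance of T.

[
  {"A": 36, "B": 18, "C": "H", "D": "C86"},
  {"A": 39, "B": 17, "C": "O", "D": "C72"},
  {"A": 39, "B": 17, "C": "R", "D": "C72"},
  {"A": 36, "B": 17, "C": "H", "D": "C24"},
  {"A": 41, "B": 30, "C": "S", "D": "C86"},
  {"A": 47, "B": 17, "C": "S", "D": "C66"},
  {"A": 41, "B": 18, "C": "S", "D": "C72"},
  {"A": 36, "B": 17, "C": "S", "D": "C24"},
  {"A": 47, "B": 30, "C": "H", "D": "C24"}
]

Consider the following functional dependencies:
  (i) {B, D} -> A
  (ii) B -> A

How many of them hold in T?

1

(i) {B, D} -> A: every LHS value maps to a single RHS value — holds.
(ii) B -> A: B=18: 2 rows → A takes values {36, 41} — violation; B=17: 5 rows → A takes values {39, 36, 47} — violation; B=30: 2 rows → A takes values {41, 47} — violation — fails.
1 of the 2 dependencies holds.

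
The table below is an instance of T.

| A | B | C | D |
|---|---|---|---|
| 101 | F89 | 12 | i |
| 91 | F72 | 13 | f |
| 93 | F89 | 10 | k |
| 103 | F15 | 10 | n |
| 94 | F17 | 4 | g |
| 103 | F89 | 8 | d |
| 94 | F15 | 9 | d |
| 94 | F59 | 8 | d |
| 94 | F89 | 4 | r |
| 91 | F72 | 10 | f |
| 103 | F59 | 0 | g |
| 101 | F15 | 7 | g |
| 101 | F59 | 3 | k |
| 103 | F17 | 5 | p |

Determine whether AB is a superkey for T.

Two distinct rows share (A=91, B=F72), so AB does not determine every attribute — not a superkey.

No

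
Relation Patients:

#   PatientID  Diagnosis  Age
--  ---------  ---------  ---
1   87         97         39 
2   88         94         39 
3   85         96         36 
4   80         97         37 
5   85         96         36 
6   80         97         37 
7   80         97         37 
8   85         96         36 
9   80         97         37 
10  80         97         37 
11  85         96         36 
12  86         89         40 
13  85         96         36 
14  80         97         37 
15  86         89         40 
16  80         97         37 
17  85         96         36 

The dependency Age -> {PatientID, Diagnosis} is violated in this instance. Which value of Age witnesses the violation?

39

Age=39: rows 1, 2 → {PatientID,Diagnosis} takes values {(87, 97), (88, 94)} — violation
Age=36: rows 3, 5, 8, 11, 13, 17 → {PatientID,Diagnosis} = (85, 96), (85, 96), (85, 96), (85, 96), (85, 96), (85, 96) ✓
Age=37: rows 4, 6, 7, 9, 10, 14, 16 → {PatientID,Diagnosis} = (80, 97), (80, 97), (80, 97), (80, 97), (80, 97), (80, 97), (80, 97) ✓
Age=40: rows 12, 15 → {PatientID,Diagnosis} = (86, 89), (86, 89) ✓
The only Age value with inconsistent RHS is Age=39.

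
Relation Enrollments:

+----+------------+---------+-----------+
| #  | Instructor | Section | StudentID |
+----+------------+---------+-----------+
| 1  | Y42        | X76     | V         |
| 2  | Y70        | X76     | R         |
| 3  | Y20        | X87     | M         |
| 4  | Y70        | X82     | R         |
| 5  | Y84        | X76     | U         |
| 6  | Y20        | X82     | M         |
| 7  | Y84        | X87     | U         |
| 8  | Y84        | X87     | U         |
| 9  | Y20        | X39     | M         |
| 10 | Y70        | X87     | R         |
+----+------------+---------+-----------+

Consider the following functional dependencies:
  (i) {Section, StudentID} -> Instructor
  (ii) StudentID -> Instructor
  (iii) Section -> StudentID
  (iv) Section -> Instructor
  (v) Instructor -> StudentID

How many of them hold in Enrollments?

(i) {Section, StudentID} -> Instructor: every LHS value maps to a single RHS value — holds.
(ii) StudentID -> Instructor: every LHS value maps to a single RHS value — holds.
(iii) Section -> StudentID: Section=X76: rows 1, 2, 5 → StudentID takes values {V, R, U} — violation; Section=X87: rows 3, 7, 8, 10 → StudentID takes values {M, U, R} — violation; Section=X82: rows 4, 6 → StudentID takes values {R, M} — violation — fails.
(iv) Section -> Instructor: Section=X76: rows 1, 2, 5 → Instructor takes values {Y42, Y70, Y84} — violation; Section=X87: rows 3, 7, 8, 10 → Instructor takes values {Y20, Y84, Y70} — violation; Section=X82: rows 4, 6 → Instructor takes values {Y70, Y20} — violation — fails.
(v) Instructor -> StudentID: every LHS value maps to a single RHS value — holds.
3 of the 5 dependencies hold.

3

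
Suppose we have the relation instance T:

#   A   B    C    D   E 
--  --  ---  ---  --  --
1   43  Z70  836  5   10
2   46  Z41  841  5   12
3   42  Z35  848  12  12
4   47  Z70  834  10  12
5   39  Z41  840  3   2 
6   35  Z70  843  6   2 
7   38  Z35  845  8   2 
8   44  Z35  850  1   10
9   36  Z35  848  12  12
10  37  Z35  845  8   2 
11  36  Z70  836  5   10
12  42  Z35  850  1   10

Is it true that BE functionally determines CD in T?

Yes

(B=Z70, E=10): rows 1, 11 → {C,D} = (836, 5), (836, 5) ✓
(B=Z41, E=12): row 2 → {C,D} = (841, 5) ✓
(B=Z35, E=12): rows 3, 9 → {C,D} = (848, 12), (848, 12) ✓
(B=Z70, E=12): row 4 → {C,D} = (834, 10) ✓
(B=Z41, E=2): row 5 → {C,D} = (840, 3) ✓
(B=Z70, E=2): row 6 → {C,D} = (843, 6) ✓
(B=Z35, E=2): rows 7, 10 → {C,D} = (845, 8), (845, 8) ✓
(B=Z35, E=10): rows 8, 12 → {C,D} = (850, 1), (850, 1) ✓
Every BE value is associated with a single CD value, so BE -> CD holds.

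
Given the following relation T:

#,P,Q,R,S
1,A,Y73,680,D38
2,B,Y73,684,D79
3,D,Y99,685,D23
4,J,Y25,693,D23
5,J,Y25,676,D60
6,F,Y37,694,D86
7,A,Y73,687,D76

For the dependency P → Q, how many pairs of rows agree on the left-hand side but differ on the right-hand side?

P=A: all 2 rows agree on Q — 0 pairs.
P=J: all 2 rows agree on Q — 0 pairs.

0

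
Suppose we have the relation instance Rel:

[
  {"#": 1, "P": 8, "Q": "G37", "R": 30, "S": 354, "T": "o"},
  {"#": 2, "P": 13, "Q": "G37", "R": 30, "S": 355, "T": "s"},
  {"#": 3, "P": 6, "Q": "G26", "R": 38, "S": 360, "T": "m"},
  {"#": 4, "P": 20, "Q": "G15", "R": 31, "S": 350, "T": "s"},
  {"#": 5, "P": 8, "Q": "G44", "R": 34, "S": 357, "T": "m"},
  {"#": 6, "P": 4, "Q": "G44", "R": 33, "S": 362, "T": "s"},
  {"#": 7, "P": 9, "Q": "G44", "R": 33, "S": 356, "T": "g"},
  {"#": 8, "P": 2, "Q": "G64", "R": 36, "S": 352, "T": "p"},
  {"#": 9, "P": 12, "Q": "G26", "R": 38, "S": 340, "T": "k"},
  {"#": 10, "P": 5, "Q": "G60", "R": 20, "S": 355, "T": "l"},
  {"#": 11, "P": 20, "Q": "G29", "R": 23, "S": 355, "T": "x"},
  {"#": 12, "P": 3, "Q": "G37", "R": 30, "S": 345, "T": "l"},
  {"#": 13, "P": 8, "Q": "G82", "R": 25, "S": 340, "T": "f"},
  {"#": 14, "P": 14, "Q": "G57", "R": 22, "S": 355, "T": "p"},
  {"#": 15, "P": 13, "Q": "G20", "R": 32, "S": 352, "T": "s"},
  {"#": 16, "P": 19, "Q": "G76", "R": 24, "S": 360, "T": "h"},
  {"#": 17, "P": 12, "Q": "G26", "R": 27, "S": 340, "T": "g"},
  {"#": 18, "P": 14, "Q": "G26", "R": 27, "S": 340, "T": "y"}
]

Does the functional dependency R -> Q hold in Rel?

Yes

R=30: rows 1, 2, 12 → Q = G37, G37, G37 ✓
R=38: rows 3, 9 → Q = G26, G26 ✓
R=31: row 4 → Q = G15 ✓
R=34: row 5 → Q = G44 ✓
R=33: rows 6, 7 → Q = G44, G44 ✓
R=36: row 8 → Q = G64 ✓
R=20: row 10 → Q = G60 ✓
R=23: row 11 → Q = G29 ✓
R=25: row 13 → Q = G82 ✓
R=22: row 14 → Q = G57 ✓
R=32: row 15 → Q = G20 ✓
R=24: row 16 → Q = G76 ✓
R=27: rows 17, 18 → Q = G26, G26 ✓
Every R value is associated with a single Q value, so R -> Q holds.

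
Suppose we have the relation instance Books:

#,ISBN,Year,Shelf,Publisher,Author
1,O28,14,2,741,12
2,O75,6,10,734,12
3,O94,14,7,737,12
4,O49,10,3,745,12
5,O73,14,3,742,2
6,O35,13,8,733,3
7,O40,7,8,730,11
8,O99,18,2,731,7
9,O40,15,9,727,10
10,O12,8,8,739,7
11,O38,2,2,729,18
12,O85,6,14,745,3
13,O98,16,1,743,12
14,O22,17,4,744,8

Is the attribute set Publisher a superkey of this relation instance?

No

Rows 4 and 12 have the same Publisher value Publisher=745 but are distinct tuples, so Publisher does not determine every attribute — not a superkey.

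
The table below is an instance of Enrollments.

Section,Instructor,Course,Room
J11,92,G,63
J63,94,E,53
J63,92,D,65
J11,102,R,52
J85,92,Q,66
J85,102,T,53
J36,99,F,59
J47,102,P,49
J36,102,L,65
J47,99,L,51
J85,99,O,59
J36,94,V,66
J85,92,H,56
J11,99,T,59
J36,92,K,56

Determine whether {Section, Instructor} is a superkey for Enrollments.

Two distinct rows share (Section=J85, Instructor=92), so {Section, Instructor} does not determine every attribute — not a superkey.

No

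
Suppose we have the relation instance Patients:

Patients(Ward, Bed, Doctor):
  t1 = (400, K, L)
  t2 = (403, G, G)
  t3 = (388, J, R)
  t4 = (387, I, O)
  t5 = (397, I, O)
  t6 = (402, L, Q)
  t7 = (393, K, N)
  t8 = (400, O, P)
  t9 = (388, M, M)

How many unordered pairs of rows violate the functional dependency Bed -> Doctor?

1

Bed=K: violating pairs (1,7) — 1 pair.
Bed=I: all 2 rows agree on Doctor — 0 pairs.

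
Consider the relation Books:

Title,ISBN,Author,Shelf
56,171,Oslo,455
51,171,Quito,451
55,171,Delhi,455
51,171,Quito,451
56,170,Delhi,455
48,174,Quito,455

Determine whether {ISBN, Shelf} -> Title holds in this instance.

No

(ISBN=171, Shelf=455): 2 rows → Title takes values {56, 55} — violation
(ISBN=171, Shelf=451): 2 rows → Title = 51, 51 ✓
(ISBN=170, Shelf=455): 1 row → Title = 56 ✓
(ISBN=174, Shelf=455): 1 row → Title = 48 ✓
Two rows agree on {ISBN, Shelf} but differ on Title, so {ISBN, Shelf} -> Title does not hold.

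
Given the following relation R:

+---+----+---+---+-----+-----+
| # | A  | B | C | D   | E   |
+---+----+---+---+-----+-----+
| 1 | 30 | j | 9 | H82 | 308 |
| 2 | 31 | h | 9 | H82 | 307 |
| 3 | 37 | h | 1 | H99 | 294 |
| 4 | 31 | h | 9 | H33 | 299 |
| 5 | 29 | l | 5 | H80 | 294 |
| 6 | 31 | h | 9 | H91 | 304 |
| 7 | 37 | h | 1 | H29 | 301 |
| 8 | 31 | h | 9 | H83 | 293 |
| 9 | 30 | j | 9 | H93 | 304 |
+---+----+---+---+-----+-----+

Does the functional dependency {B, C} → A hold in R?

Yes

(B=j, C=9): rows 1, 9 → A = 30, 30 ✓
(B=h, C=9): rows 2, 4, 6, 8 → A = 31, 31, 31, 31 ✓
(B=h, C=1): rows 3, 7 → A = 37, 37 ✓
(B=l, C=5): row 5 → A = 29 ✓
Every {B, C} value is associated with a single A value, so {B, C} → A holds.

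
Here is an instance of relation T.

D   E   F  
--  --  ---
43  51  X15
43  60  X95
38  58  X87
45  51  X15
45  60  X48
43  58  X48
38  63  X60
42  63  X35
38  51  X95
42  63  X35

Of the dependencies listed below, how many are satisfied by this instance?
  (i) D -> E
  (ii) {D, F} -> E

(i) D -> E: D=43: 3 rows → E takes values {51, 60, 58} — violation; D=38: 3 rows → E takes values {58, 63, 51} — violation; D=45: 2 rows → E takes values {51, 60} — violation — fails.
(ii) {D, F} -> E: every LHS value maps to a single RHS value — holds.
1 of the 2 dependencies holds.

1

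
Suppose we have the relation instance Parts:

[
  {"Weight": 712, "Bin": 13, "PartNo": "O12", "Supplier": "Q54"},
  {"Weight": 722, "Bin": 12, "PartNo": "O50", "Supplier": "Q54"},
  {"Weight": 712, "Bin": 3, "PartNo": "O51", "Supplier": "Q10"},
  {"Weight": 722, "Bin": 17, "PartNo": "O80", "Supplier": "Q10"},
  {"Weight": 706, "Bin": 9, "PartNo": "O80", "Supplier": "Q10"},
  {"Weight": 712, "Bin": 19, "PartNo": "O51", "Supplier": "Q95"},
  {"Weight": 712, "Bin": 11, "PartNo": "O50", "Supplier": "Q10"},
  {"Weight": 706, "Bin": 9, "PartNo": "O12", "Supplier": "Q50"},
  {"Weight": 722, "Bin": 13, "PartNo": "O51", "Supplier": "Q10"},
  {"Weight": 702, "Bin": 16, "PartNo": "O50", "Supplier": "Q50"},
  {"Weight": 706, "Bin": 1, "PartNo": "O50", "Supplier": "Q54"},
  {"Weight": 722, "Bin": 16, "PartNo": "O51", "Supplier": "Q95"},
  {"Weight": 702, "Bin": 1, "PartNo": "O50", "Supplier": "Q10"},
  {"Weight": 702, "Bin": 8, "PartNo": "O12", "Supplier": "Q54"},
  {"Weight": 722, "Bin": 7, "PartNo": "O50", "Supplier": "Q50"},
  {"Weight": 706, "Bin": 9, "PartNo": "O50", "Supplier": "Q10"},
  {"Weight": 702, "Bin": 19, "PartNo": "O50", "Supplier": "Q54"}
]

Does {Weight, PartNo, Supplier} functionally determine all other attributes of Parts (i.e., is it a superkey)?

Yes

All 17 rows have distinct {Weight, PartNo, Supplier} values, so {Weight, PartNo, Supplier} → (all attributes) holds and {Weight, PartNo, Supplier} is a superkey.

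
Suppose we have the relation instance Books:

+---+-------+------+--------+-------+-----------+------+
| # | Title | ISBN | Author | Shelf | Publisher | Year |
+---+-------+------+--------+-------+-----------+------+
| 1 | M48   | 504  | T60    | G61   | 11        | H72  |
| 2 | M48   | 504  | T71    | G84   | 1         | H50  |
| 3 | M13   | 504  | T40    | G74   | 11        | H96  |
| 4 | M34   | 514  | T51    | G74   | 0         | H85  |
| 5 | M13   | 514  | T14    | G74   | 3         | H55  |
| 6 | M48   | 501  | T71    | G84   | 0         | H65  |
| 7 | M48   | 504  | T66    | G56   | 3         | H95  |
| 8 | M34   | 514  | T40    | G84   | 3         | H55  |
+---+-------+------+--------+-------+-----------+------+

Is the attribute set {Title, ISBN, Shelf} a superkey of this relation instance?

Yes

All 8 rows have distinct {Title, ISBN, Shelf} values, so {Title, ISBN, Shelf} → (all attributes) holds and {Title, ISBN, Shelf} is a superkey.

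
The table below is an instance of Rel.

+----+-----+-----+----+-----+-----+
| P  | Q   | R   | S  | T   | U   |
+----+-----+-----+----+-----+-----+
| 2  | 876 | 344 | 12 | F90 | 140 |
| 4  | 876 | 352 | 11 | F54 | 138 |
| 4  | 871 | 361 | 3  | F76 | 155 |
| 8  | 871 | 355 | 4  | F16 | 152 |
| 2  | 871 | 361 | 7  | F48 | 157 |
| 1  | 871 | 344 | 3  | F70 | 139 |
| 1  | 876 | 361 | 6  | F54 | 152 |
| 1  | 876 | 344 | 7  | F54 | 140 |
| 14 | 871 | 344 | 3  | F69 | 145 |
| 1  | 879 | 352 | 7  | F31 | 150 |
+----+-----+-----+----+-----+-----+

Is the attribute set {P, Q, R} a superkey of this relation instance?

Yes

All 10 rows have distinct {P, Q, R} values, so {P, Q, R} → (all attributes) holds and {P, Q, R} is a superkey.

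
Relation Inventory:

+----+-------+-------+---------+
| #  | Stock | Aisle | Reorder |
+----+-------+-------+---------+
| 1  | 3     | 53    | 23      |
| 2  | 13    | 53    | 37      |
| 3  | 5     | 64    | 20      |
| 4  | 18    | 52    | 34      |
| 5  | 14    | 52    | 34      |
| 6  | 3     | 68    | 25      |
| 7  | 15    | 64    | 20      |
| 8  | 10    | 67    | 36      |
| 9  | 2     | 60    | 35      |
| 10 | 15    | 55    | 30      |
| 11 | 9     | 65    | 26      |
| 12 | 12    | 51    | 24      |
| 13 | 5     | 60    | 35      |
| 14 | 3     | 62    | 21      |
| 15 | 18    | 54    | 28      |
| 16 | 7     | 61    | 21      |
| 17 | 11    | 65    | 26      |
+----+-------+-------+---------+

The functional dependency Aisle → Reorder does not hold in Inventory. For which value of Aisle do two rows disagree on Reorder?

Aisle=53: rows 1, 2 → Reorder takes values {23, 37} — violation
Aisle=64: rows 3, 7 → Reorder = 20, 20 ✓
Aisle=52: rows 4, 5 → Reorder = 34, 34 ✓
Aisle=68: row 6 → Reorder = 25 ✓
Aisle=67: row 8 → Reorder = 36 ✓
Aisle=60: rows 9, 13 → Reorder = 35, 35 ✓
Aisle=55: row 10 → Reorder = 30 ✓
Aisle=65: rows 11, 17 → Reorder = 26, 26 ✓
Aisle=51: row 12 → Reorder = 24 ✓
Aisle=62: row 14 → Reorder = 21 ✓
Aisle=54: row 15 → Reorder = 28 ✓
Aisle=61: row 16 → Reorder = 21 ✓
The only Aisle value with inconsistent Reorder is Aisle=53.

53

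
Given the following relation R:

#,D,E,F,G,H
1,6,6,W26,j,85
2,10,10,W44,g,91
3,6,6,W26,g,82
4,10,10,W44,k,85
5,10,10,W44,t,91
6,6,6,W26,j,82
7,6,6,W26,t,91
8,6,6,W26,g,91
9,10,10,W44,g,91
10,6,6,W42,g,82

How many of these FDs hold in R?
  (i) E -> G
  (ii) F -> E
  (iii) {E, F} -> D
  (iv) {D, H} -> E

(i) E -> G: E=6: rows 1, 3, 6, 7, 8, 10 → G takes values {j, g, t} — violation; E=10: rows 2, 4, 5, 9 → G takes values {g, k, t} — violation — fails.
(ii) F -> E: every LHS value maps to a single RHS value — holds.
(iii) {E, F} -> D: every LHS value maps to a single RHS value — holds.
(iv) {D, H} -> E: every LHS value maps to a single RHS value — holds.
3 of the 4 dependencies hold.

3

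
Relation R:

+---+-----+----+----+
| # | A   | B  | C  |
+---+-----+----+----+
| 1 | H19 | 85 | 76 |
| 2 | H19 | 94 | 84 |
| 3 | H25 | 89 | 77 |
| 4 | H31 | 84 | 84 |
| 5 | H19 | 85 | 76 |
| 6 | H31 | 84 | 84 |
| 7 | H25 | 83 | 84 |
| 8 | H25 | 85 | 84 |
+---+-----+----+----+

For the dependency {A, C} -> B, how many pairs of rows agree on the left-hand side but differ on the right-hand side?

(A=H19, C=76): all 2 rows agree on B — 0 pairs.
(A=H31, C=84): all 2 rows agree on B — 0 pairs.
(A=H25, C=84): violating pairs (7,8) — 1 pair.

1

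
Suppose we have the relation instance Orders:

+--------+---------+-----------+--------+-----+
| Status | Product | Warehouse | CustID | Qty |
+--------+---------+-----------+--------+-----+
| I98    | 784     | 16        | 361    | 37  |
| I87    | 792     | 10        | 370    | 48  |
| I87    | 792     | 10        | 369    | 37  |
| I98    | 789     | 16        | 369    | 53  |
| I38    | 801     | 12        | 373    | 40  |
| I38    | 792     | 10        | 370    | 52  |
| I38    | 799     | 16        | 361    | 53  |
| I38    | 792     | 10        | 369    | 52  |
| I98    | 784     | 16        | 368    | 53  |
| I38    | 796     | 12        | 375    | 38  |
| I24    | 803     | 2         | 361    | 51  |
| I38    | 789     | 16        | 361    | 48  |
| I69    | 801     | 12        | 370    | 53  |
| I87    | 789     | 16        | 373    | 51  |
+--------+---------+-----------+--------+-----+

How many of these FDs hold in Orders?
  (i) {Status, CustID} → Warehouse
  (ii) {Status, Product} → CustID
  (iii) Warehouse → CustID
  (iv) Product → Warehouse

(i) {Status, CustID} → Warehouse: every LHS value maps to a single RHS value — holds.
(ii) {Status, Product} → CustID: (Status=I98, Product=784): 2 rows → CustID takes values {361, 368} — violation; (Status=I87, Product=792): 2 rows → CustID takes values {370, 369} — violation; (Status=I38, Product=792): 2 rows → CustID takes values {370, 369} — violation — fails.
(iii) Warehouse → CustID: Warehouse=16: 6 rows → CustID takes values {361, 369, 368, 373} — violation; Warehouse=10: 4 rows → CustID takes values {370, 369} — violation; Warehouse=12: 3 rows → CustID takes values {373, 375, 370} — violation — fails.
(iv) Product → Warehouse: every LHS value maps to a single RHS value — holds.
2 of the 4 dependencies hold.

2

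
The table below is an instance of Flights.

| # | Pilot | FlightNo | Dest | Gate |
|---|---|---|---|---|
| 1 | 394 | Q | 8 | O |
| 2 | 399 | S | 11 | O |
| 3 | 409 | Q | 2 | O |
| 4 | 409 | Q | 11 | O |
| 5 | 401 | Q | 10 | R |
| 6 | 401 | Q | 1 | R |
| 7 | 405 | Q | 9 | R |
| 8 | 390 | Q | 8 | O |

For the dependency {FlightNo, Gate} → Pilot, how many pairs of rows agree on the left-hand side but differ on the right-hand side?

7

(FlightNo=Q, Gate=O): violating pairs (1,3), (1,4), (1,8), (3,8), (4,8) — 5 pairs.
(FlightNo=Q, Gate=R): violating pairs (5,7), (6,7) — 2 pairs.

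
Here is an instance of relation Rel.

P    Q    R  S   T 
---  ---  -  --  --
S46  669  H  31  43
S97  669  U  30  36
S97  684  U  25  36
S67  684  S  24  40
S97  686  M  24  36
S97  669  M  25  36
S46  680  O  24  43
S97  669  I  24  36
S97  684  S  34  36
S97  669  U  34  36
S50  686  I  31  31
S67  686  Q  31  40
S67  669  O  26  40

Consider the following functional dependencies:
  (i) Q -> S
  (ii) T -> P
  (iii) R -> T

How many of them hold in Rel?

(i) Q -> S: Q=669: 6 rows → S takes values {31, 30, 25, 24, 34, 26} — violation; Q=684: 3 rows → S takes values {25, 24, 34} — violation; Q=686: 3 rows → S takes values {24, 31} — violation — fails.
(ii) T -> P: every LHS value maps to a single RHS value — holds.
(iii) R -> T: R=S: 2 rows → T takes values {40, 36} — violation; R=O: 2 rows → T takes values {43, 40} — violation; R=I: 2 rows → T takes values {36, 31} — violation — fails.
1 of the 3 dependencies holds.

1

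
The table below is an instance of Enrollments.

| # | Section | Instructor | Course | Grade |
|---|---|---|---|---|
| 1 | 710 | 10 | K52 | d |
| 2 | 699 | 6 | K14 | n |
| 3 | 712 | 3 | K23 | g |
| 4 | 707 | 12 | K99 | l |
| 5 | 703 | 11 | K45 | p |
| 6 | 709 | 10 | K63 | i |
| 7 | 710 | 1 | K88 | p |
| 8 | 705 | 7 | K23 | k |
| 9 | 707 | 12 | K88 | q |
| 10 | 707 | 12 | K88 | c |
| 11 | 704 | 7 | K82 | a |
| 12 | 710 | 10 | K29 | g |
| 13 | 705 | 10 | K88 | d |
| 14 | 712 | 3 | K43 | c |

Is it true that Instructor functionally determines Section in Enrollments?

No

Instructor=10: rows 1, 6, 12, 13 → Section takes values {710, 709, 705} — violation
Instructor=6: row 2 → Section = 699 ✓
Instructor=3: rows 3, 14 → Section = 712, 712 ✓
Instructor=12: rows 4, 9, 10 → Section = 707, 707, 707 ✓
Instructor=11: row 5 → Section = 703 ✓
Instructor=1: row 7 → Section = 710 ✓
Instructor=7: rows 8, 11 → Section takes values {705, 704} — violation
Two rows agree on Instructor but differ on Section, so Instructor -> Section does not hold.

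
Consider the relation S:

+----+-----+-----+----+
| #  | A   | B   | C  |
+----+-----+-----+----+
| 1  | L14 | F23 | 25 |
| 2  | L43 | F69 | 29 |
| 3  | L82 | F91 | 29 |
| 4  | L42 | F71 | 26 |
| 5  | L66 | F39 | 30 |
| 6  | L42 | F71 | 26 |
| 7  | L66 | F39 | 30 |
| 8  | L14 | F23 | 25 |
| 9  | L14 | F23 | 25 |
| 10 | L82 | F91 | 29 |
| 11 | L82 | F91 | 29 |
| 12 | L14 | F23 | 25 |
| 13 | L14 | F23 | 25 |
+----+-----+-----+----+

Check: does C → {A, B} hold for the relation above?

C=25: rows 1, 8, 9, 12, 13 → {A,B} = (L14, F23), (L14, F23), (L14, F23), (L14, F23), (L14, F23) ✓
C=29: rows 2, 3, 10, 11 → {A,B} takes values {(L43, F69), (L82, F91)} — violation
C=26: rows 4, 6 → {A,B} = (L42, F71), (L42, F71) ✓
C=30: rows 5, 7 → {A,B} = (L66, F39), (L66, F39) ✓
Two rows agree on C but differ on {A, B}, so C → {A, B} does not hold.

No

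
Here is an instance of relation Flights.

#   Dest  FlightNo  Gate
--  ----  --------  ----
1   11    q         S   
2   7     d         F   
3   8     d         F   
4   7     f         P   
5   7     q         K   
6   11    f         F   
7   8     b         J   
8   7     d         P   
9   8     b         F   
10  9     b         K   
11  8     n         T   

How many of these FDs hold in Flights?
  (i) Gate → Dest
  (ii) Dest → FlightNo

(i) Gate → Dest: Gate=F: rows 2, 3, 6, 9 → Dest takes values {7, 8, 11} — violation; Gate=K: rows 5, 10 → Dest takes values {7, 9} — violation — fails.
(ii) Dest → FlightNo: Dest=11: rows 1, 6 → FlightNo takes values {q, f} — violation; Dest=7: rows 2, 4, 5, 8 → FlightNo takes values {d, f, q} — violation; Dest=8: rows 3, 7, 9, 11 → FlightNo takes values {d, b, n} — violation — fails.
None of the 2 dependencies hold.

0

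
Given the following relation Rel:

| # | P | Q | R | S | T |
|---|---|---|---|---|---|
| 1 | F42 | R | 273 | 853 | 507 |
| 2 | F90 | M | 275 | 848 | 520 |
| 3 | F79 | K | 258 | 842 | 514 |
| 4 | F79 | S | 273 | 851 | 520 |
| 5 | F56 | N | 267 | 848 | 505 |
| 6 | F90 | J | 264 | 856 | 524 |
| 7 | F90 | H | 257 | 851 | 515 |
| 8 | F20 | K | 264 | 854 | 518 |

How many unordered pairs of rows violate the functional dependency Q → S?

1

Q=K: violating pairs (3,8) — 1 pair.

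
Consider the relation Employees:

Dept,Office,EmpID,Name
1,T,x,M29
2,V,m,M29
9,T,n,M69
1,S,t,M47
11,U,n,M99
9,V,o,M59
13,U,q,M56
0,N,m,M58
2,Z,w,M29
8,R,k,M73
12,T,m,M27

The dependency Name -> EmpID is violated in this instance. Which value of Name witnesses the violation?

M29

Name=M29: 3 rows → EmpID takes values {x, m, w} — violation
Name=M69: 1 row → EmpID = n ✓
Name=M47: 1 row → EmpID = t ✓
Name=M99: 1 row → EmpID = n ✓
Name=M59: 1 row → EmpID = o ✓
Name=M56: 1 row → EmpID = q ✓
Name=M58: 1 row → EmpID = m ✓
Name=M73: 1 row → EmpID = k ✓
Name=M27: 1 row → EmpID = m ✓
The only Name value with inconsistent EmpID is Name=M29.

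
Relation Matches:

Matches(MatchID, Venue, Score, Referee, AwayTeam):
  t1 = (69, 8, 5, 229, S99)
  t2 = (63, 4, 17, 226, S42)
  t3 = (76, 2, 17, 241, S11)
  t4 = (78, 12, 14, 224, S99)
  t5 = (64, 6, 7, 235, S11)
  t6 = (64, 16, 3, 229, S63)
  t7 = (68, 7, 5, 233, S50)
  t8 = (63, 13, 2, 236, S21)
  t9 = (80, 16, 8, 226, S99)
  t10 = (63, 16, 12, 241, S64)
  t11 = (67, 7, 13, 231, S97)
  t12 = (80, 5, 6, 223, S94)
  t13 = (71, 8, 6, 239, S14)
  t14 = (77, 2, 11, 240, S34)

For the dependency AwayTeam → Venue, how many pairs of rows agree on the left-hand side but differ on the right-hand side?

4

AwayTeam=S99: violating pairs (1,4), (1,9), (4,9) — 3 pairs.
AwayTeam=S11: violating pairs (3,5) — 1 pair.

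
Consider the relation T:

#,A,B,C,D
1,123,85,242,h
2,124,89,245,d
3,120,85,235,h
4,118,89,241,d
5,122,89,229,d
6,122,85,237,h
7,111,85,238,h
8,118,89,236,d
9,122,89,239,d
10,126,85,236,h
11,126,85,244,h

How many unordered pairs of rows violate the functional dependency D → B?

0

D=h: all 6 rows agree on B — 0 pairs.
D=d: all 5 rows agree on B — 0 pairs.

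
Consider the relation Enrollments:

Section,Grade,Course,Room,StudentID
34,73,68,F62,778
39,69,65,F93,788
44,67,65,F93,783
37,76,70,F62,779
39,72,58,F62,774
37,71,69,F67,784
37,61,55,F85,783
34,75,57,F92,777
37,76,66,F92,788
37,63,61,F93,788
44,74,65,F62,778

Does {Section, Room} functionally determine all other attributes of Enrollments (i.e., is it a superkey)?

Yes

All 11 rows have distinct {Section, Room} values, so {Section, Room} → (all attributes) holds and {Section, Room} is a superkey.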